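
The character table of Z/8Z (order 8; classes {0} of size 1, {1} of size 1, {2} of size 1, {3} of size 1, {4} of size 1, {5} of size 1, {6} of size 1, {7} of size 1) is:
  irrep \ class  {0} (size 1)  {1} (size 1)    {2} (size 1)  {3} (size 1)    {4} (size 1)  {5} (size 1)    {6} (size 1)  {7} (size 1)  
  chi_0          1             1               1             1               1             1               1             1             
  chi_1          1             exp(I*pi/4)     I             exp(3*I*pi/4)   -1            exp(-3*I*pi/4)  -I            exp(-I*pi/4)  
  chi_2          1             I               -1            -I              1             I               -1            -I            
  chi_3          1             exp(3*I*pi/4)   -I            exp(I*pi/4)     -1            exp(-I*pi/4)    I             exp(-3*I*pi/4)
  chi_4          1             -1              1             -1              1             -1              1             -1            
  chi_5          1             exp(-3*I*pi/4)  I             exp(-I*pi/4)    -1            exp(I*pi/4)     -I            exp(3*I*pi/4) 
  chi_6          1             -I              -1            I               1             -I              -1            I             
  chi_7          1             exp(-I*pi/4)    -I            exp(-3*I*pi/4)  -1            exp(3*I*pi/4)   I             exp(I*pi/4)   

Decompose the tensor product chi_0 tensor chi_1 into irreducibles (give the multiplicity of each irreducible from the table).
chi_0 tensor chi_1 = chi_1 (all other irreducibles have multiplicity 0).

The character of a tensor product is the pointwise product (chi_0 * chi_1)(C) = chi_0(C) * chi_1(C):
  {0}: (1)*(1), {1}: (1)*(exp(I*pi/4)), {2}: (1)*(I), {3}: (1)*(exp(3*I*pi/4)), {4}: (1)*(-1), {5}: (1)*(exp(-3*I*pi/4)), {6}: (1)*(-I), {7}: (1)*(exp(-I*pi/4))
so (chi_0 * chi_1) takes values
  {0} -> 1, {1} -> exp(I*pi/4), {2} -> I, {3} -> exp(3*I*pi/4), {4} -> -1, {5} -> exp(-3*I*pi/4), {6} -> -I, {7} -> exp(-I*pi/4).
Now take the inner product of this character with each irreducible chi from the table, <chi_0*chi_1, chi> = (1/8) sum_C |C| (chi_0*chi_1)(C) conj(chi(C)):
  <chi_0*chi_1, chi_0> = (1/8)[1*(1)*conj(1) + 1*(exp(I*pi/4))*conj(1) + 1*(I)*conj(1) + 1*(exp(3*I*pi/4))*conj(1) + 1*(-1)*conj(1) + 1*(exp(-3*I*pi/4))*conj(1) + 1*(-I)*conj(1) + 1*(exp(-I*pi/4))*conj(1)]
      = (1/8)[(1) + (exp(I*pi/4)) + (I) + (exp(3*I*pi/4)) + (-1) + (exp(-3*I*pi/4)) + (-I) + (exp(-I*pi/4))] = 0/8 = 0
  <chi_0*chi_1, chi_1> = (1/8)[1*(1)*conj(1) + 1*(exp(I*pi/4))*conj(exp(I*pi/4)) + 1*(I)*conj(I) + 1*(exp(3*I*pi/4))*conj(exp(3*I*pi/4)) + 1*(-1)*conj(-1) + 1*(exp(-3*I*pi/4))*conj(exp(-3*I*pi/4)) + 1*(-I)*conj(-I) + 1*(exp(-I*pi/4))*conj(exp(-I*pi/4))]
      = (1/8)[(1) + (1) + (1) + (1) + (1) + (1) + (1) + (1)] = 8/8 = 1
  <chi_0*chi_1, chi_2> = (1/8)[1*(1)*conj(1) + 1*(exp(I*pi/4))*conj(I) + 1*(I)*conj(-1) + 1*(exp(3*I*pi/4))*conj(-I) + 1*(-1)*conj(1) + 1*(exp(-3*I*pi/4))*conj(I) + 1*(-I)*conj(-1) + 1*(exp(-I*pi/4))*conj(-I)]
      = (1/8)[(1) + (-exp(3*I*pi/4)) + (-I) + (exp(-3*I*pi/4)) + (-1) + (-exp(-I*pi/4)) + (I) + (exp(I*pi/4))] = 0/8 = 0
  <chi_0*chi_1, chi_3> = (1/8)[1*(1)*conj(1) + 1*(exp(I*pi/4))*conj(exp(3*I*pi/4)) + 1*(I)*conj(-I) + 1*(exp(3*I*pi/4))*conj(exp(I*pi/4)) + 1*(-1)*conj(-1) + 1*(exp(-3*I*pi/4))*conj(exp(-I*pi/4)) + 1*(-I)*conj(I) + 1*(exp(-I*pi/4))*conj(exp(-3*I*pi/4))]
      = (1/8)[(1) + (-I) + (-1) + (I) + (1) + (-I) + (-1) + (I)] = 0/8 = 0
  <chi_0*chi_1, chi_4> = (1/8)[1*(1)*conj(1) + 1*(exp(I*pi/4))*conj(-1) + 1*(I)*conj(1) + 1*(exp(3*I*pi/4))*conj(-1) + 1*(-1)*conj(1) + 1*(exp(-3*I*pi/4))*conj(-1) + 1*(-I)*conj(1) + 1*(exp(-I*pi/4))*conj(-1)]
      = (1/8)[(1) + (-exp(I*pi/4)) + (I) + (-exp(3*I*pi/4)) + (-1) + (-exp(-3*I*pi/4)) + (-I) + (-exp(-I*pi/4))] = 0/8 = 0
  <chi_0*chi_1, chi_5> = (1/8)[1*(1)*conj(1) + 1*(exp(I*pi/4))*conj(exp(-3*I*pi/4)) + 1*(I)*conj(I) + 1*(exp(3*I*pi/4))*conj(exp(-I*pi/4)) + 1*(-1)*conj(-1) + 1*(exp(-3*I*pi/4))*conj(exp(I*pi/4)) + 1*(-I)*conj(-I) + 1*(exp(-I*pi/4))*conj(exp(3*I*pi/4))]
      = (1/8)[(1) + (-1) + (1) + (-1) + (1) + (-1) + (1) + (-1)] = 0/8 = 0
  <chi_0*chi_1, chi_6> = (1/8)[1*(1)*conj(1) + 1*(exp(I*pi/4))*conj(-I) + 1*(I)*conj(-1) + 1*(exp(3*I*pi/4))*conj(I) + 1*(-1)*conj(1) + 1*(exp(-3*I*pi/4))*conj(-I) + 1*(-I)*conj(-1) + 1*(exp(-I*pi/4))*conj(I)]
      = (1/8)[(1) + (exp(3*I*pi/4)) + (-I) + (-exp(-3*I*pi/4)) + (-1) + (exp(-I*pi/4)) + (I) + (-exp(I*pi/4))] = 0/8 = 0
  <chi_0*chi_1, chi_7> = (1/8)[1*(1)*conj(1) + 1*(exp(I*pi/4))*conj(exp(-I*pi/4)) + 1*(I)*conj(-I) + 1*(exp(3*I*pi/4))*conj(exp(-3*I*pi/4)) + 1*(-1)*conj(-1) + 1*(exp(-3*I*pi/4))*conj(exp(3*I*pi/4)) + 1*(-I)*conj(I) + 1*(exp(-I*pi/4))*conj(exp(I*pi/4))]
      = (1/8)[(1) + (I) + (-1) + (-I) + (1) + (I) + (-1) + (-I)] = 0/8 = 0
(Exp terms are combined using exp(i*s)*conj(exp(i*t)) = exp(i*(s-t)), and sums of them are collapsed using the identity that for every m > 1 the m distinct m-th roots of unity sum to 0, e.g. 1 + exp(2*I*pi/3) + exp(-2*I*pi/3) = 0.)
Hence the multiplicities are chi_1: 1. Dimension check: dim(chi_0)*dim(chi_1) = 1*1 = 1 and sum (mult * dim) = 1*1 = 1.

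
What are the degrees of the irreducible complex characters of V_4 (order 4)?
Dimensions: 1, 1, 1, 1

Explanation: There are 4 irreducibles (= number of conjugacy classes). Their dimensions d_i satisfy sum d_i^2 = |G| = 4: 1 + 1 + 1 + 1 = 4.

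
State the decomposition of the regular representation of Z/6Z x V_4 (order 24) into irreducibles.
Each irreducible V_i of dimension d_i appears with multiplicity d_i, i.e. rho_reg = (direct sum over all irreducibles V_i) d_i V_i. The irreducible dimensions for Z/6Z x V_4 are 1, 1, 1, 1, 1, 1, 1, 1, 1, 1, 1, 1, 1, 1, 1, 1, 1, 1, 1, 1, 1, 1, 1, 1: 24 irreducibles of dimension 1, each with multiplicity 1. Total dimension 24*1*1 = 24 = |G|.

Solution. General theorem: in the regular representation of a finite group G, each irreducible appears with multiplicity equal to its dimension. Check: dim(rho_reg) = sum d_i^2 = 1 + 1 + 1 + 1 + 1 + 1 + 1 + 1 + 1 + 1 + 1 + 1 + 1 + 1 + 1 + 1 + 1 + 1 + 1 + 1 + 1 + 1 + 1 + 1 = 24 = |G|.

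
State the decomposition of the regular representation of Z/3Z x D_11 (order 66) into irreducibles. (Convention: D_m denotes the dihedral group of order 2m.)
Each irreducible V_i of dimension d_i appears with multiplicity d_i, i.e. rho_reg = (direct sum over all irreducibles V_i) d_i V_i. The irreducible dimensions for Z/3Z x D_11 are 1, 1, 1, 1, 1, 1, 2, 2, 2, 2, 2, 2, 2, 2, 2, 2, 2, 2, 2, 2, 2: 6 irreducibles of dimension 1, each with multiplicity 1; 15 irreducibles of dimension 2, each with multiplicity 2. Total dimension 6*1*1 + 15*2*2 = 66 = |G|.

Justification: General theorem: in the regular representation of a finite group G, each irreducible appears with multiplicity equal to its dimension. Check: dim(rho_reg) = sum d_i^2 = 1 + 1 + 1 + 1 + 1 + 1 + 4 + 4 + 4 + 4 + 4 + 4 + 4 + 4 + 4 + 4 + 4 + 4 + 4 + 4 + 4 = 66 = |G|.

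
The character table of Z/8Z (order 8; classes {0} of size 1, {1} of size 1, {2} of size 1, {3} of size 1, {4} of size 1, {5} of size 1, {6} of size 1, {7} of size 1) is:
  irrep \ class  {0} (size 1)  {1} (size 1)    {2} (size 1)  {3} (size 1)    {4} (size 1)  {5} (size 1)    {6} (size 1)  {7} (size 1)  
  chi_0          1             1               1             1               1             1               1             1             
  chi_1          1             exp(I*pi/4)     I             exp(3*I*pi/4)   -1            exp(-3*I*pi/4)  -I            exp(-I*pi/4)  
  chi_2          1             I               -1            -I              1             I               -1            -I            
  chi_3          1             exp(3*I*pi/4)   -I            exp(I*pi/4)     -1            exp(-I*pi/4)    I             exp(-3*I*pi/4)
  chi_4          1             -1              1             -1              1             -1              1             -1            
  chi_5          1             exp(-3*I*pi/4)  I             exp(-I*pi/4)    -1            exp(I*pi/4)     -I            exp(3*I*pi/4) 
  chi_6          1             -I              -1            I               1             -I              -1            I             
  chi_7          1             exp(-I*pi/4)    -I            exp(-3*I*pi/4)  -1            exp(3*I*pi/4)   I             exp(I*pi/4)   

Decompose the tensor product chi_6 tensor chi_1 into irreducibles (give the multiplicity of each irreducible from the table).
chi_6 tensor chi_1 = chi_7 (all other irreducibles have multiplicity 0).

Working: The character of a tensor product is the pointwise product (chi_6 * chi_1)(C) = chi_6(C) * chi_1(C):
  {0}: (1)*(1), {1}: (-I)*(exp(I*pi/4)), {2}: (-1)*(I), {3}: (I)*(exp(3*I*pi/4)), {4}: (1)*(-1), {5}: (-I)*(exp(-3*I*pi/4)), {6}: (-1)*(-I), {7}: (I)*(exp(-I*pi/4))
so (chi_6 * chi_1) takes values
  {0} -> 1, {1} -> -exp(3*I*pi/4), {2} -> -I, {3} -> exp(-3*I*pi/4), {4} -> -1, {5} -> -exp(-I*pi/4), {6} -> I, {7} -> exp(I*pi/4).
Now take the inner product of this character with each irreducible chi from the table, <chi_6*chi_1, chi> = (1/8) sum_C |C| (chi_6*chi_1)(C) conj(chi(C)):
  <chi_6*chi_1, chi_0> = (1/8)[1*(1)*conj(1) + 1*(-exp(3*I*pi/4))*conj(1) + 1*(-I)*conj(1) + 1*(exp(-3*I*pi/4))*conj(1) + 1*(-1)*conj(1) + 1*(-exp(-I*pi/4))*conj(1) + 1*(I)*conj(1) + 1*(exp(I*pi/4))*conj(1)]
      = (1/8)[(1) + (-exp(3*I*pi/4)) + (-I) + (exp(-3*I*pi/4)) + (-1) + (-exp(-I*pi/4)) + (I) + (exp(I*pi/4))] = 0/8 = 0
  <chi_6*chi_1, chi_1> = (1/8)[1*(1)*conj(1) + 1*(-exp(3*I*pi/4))*conj(exp(I*pi/4)) + 1*(-I)*conj(I) + 1*(exp(-3*I*pi/4))*conj(exp(3*I*pi/4)) + 1*(-1)*conj(-1) + 1*(-exp(-I*pi/4))*conj(exp(-3*I*pi/4)) + 1*(I)*conj(-I) + 1*(exp(I*pi/4))*conj(exp(-I*pi/4))]
      = (1/8)[(1) + (-I) + (-1) + (I) + (1) + (-I) + (-1) + (I)] = 0/8 = 0
  <chi_6*chi_1, chi_2> = (1/8)[1*(1)*conj(1) + 1*(-exp(3*I*pi/4))*conj(I) + 1*(-I)*conj(-1) + 1*(exp(-3*I*pi/4))*conj(-I) + 1*(-1)*conj(1) + 1*(-exp(-I*pi/4))*conj(I) + 1*(I)*conj(-1) + 1*(exp(I*pi/4))*conj(-I)]
      = (1/8)[(1) + (exp(-3*I*pi/4)) + (I) + (exp(-I*pi/4)) + (-1) + (exp(I*pi/4)) + (-I) + (exp(3*I*pi/4))] = 0/8 = 0
  <chi_6*chi_1, chi_3> = (1/8)[1*(1)*conj(1) + 1*(-exp(3*I*pi/4))*conj(exp(3*I*pi/4)) + 1*(-I)*conj(-I) + 1*(exp(-3*I*pi/4))*conj(exp(I*pi/4)) + 1*(-1)*conj(-1) + 1*(-exp(-I*pi/4))*conj(exp(-I*pi/4)) + 1*(I)*conj(I) + 1*(exp(I*pi/4))*conj(exp(-3*I*pi/4))]
      = (1/8)[(1) + (-1) + (1) + (-1) + (1) + (-1) + (1) + (-1)] = 0/8 = 0
  <chi_6*chi_1, chi_4> = (1/8)[1*(1)*conj(1) + 1*(-exp(3*I*pi/4))*conj(-1) + 1*(-I)*conj(1) + 1*(exp(-3*I*pi/4))*conj(-1) + 1*(-1)*conj(1) + 1*(-exp(-I*pi/4))*conj(-1) + 1*(I)*conj(1) + 1*(exp(I*pi/4))*conj(-1)]
      = (1/8)[(1) + (exp(3*I*pi/4)) + (-I) + (-exp(-3*I*pi/4)) + (-1) + (exp(-I*pi/4)) + (I) + (-exp(I*pi/4))] = 0/8 = 0
  <chi_6*chi_1, chi_5> = (1/8)[1*(1)*conj(1) + 1*(-exp(3*I*pi/4))*conj(exp(-3*I*pi/4)) + 1*(-I)*conj(I) + 1*(exp(-3*I*pi/4))*conj(exp(-I*pi/4)) + 1*(-1)*conj(-1) + 1*(-exp(-I*pi/4))*conj(exp(I*pi/4)) + 1*(I)*conj(-I) + 1*(exp(I*pi/4))*conj(exp(3*I*pi/4))]
      = (1/8)[(1) + (I) + (-1) + (-I) + (1) + (I) + (-1) + (-I)] = 0/8 = 0
  <chi_6*chi_1, chi_6> = (1/8)[1*(1)*conj(1) + 1*(-exp(3*I*pi/4))*conj(-I) + 1*(-I)*conj(-1) + 1*(exp(-3*I*pi/4))*conj(I) + 1*(-1)*conj(1) + 1*(-exp(-I*pi/4))*conj(-I) + 1*(I)*conj(-1) + 1*(exp(I*pi/4))*conj(I)]
      = (1/8)[(1) + (-exp(-3*I*pi/4)) + (I) + (-exp(-I*pi/4)) + (-1) + (-exp(I*pi/4)) + (-I) + (-exp(3*I*pi/4))] = 0/8 = 0
  <chi_6*chi_1, chi_7> = (1/8)[1*(1)*conj(1) + 1*(-exp(3*I*pi/4))*conj(exp(-I*pi/4)) + 1*(-I)*conj(-I) + 1*(exp(-3*I*pi/4))*conj(exp(-3*I*pi/4)) + 1*(-1)*conj(-1) + 1*(-exp(-I*pi/4))*conj(exp(3*I*pi/4)) + 1*(I)*conj(I) + 1*(exp(I*pi/4))*conj(exp(I*pi/4))]
      = (1/8)[(1) + (1) + (1) + (1) + (1) + (1) + (1) + (1)] = 8/8 = 1
(Exp terms are combined using exp(i*s)*conj(exp(i*t)) = exp(i*(s-t)), and sums of them are collapsed using the identity that for every m > 1 the m distinct m-th roots of unity sum to 0, e.g. 1 + exp(2*I*pi/3) + exp(-2*I*pi/3) = 0.)
Hence the multiplicities are chi_7: 1. Dimension check: dim(chi_6)*dim(chi_1) = 1*1 = 1 and sum (mult * dim) = 1*1 = 1.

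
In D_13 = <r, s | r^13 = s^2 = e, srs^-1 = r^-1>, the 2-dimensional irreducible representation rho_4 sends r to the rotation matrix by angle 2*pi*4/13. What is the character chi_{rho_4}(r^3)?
chi_{rho_4}(r^3) = 2*cos(2*pi*4*3/13) = 2*cos(2*pi/13)

Argument: rho_4(r^3) is rotation by angle 2*pi*4*3/13, whose trace is 2*cos(2*pi*4*3/13) = 2*cos(2*pi/13).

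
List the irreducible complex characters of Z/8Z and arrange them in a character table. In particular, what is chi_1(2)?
Character table of Z/8Z (irreps indexed chi_0,...,chi_7 with chi_k(m) = zeta_8^(k*m), zeta_8 = exp(2*pi*i/8)):
  irrep \ class  {0} (size 1)  {1} (size 1)    {2} (size 1)  {3} (size 1)    {4} (size 1)  {5} (size 1)    {6} (size 1)  {7} (size 1)  
  chi_0          1             1               1             1               1             1               1             1             
  chi_1          1             exp(I*pi/4)     I             exp(3*I*pi/4)   -1            exp(-3*I*pi/4)  -I            exp(-I*pi/4)  
  chi_2          1             I               -1            -I              1             I               -1            -I            
  chi_3          1             exp(3*I*pi/4)   -I            exp(I*pi/4)     -1            exp(-I*pi/4)    I             exp(-3*I*pi/4)
  chi_4          1             -1              1             -1              1             -1              1             -1            
  chi_5          1             exp(-3*I*pi/4)  I             exp(-I*pi/4)    -1            exp(I*pi/4)     -I            exp(3*I*pi/4) 
  chi_6          1             -I              -1            I               1             -I              -1            I             
  chi_7          1             exp(-I*pi/4)    -I            exp(-3*I*pi/4)  -1            exp(3*I*pi/4)   I             exp(I*pi/4)   

Spot check: chi_1(2) = zeta_8^(1*2) = zeta_8^2 = I.

Reasoning: Z/8Z is abelian, so all 8 irreducible complex representations are 1-dimensional. They are given by chi_k(m) = zeta_8^(k*m) for k = 0,...,7. Row orthogonality: sum_m chi_k(m) conj(chi_l(m)) = 8 * [k = l].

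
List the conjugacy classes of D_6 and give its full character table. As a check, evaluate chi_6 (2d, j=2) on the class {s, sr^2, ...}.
Conjugacy classes: {e} of size 1, {r^3} of size 1, {r^1, r^5} of size 2, {r^2, r^4} of size 2, {s, sr^2, ...} of size 3, {sr, sr^3, ...} of size 3.
Character table:
  irrep \ class              {e} (size 1)  {r^3} (size 1)  {r^1, r^5} (size 2)  {r^2, r^4} (size 2)  {s, sr^2, ...} (size 3)  {sr, sr^3, ...} (size 3)
  chi_1 (triv)               1             1               1                    1                    1                        1                       
  chi_2 (sign: r->1, s->-1)  1             1               1                    1                    -1                       -1                      
  chi_3 (r->-1, s->1)        1             -1              -1                   1                    1                        -1                      
  chi_4 (r->-1, s->-1)       1             -1              -1                   1                    -1                       1                       
  chi_5 (2d, j=1)            2             -2              1                    -1                   0                        0                       
  chi_6 (2d, j=2)            2             2               -1                   -1                   0                        0                       

Spot check: chi_6 (2d, j=2) on {s, sr^2, ...} = 0.

Details: D_6 has order 2*6 = 12 with 6 conjugacy classes, hence 6 irreducibles. Sum of squared dims 1 + 1 + 1 + 1 + 4 + 4 = 12 = |G|. Linear characters come from the abelianisation; the 2-dimensional irreps have character r^k -> 2*cos(2*pi*j*k/6), reflections -> 0.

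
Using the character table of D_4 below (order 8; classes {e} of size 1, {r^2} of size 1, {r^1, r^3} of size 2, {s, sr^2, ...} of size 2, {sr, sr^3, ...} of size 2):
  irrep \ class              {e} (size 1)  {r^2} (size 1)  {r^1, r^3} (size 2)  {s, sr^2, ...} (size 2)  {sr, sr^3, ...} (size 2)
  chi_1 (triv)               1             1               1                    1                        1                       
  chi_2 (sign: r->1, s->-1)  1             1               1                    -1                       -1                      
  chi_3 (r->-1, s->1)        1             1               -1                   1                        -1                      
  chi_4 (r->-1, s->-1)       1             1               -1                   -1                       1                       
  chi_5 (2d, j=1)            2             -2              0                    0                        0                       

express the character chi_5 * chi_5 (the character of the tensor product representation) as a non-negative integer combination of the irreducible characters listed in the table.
chi_5 tensor chi_5 = chi_1 + chi_2 + chi_3 + chi_4 (all other irreducibles have multiplicity 0).

Reasoning: The character of a tensor product is the pointwise product (chi_5 * chi_5)(C) = chi_5(C) * chi_5(C):
  {e}: (2)*(2), {r^2}: (-2)*(-2), {r^1, r^3}: (0)*(0), {s, sr^2, ...}: (0)*(0), {sr, sr^3, ...}: (0)*(0)
so (chi_5 * chi_5) takes values
  {e} -> 4, {r^2} -> 4, {r^1, r^3} -> 0, {s, sr^2, ...} -> 0, {sr, sr^3, ...} -> 0.
Now take the inner product of this character with each irreducible chi from the table, <chi_5*chi_5, chi> = (1/8) sum_C |C| (chi_5*chi_5)(C) conj(chi(C)):
  <chi_5*chi_5, chi_1> = (1/8)[1*(4)*conj(1) + 1*(4)*conj(1) + 2*(0)*conj(1) + 2*(0)*conj(1) + 2*(0)*conj(1)]
      = (1/8)[(4) + (4) + (0) + (0) + (0)] = 8/8 = 1
  <chi_5*chi_5, chi_2> = (1/8)[1*(4)*conj(1) + 1*(4)*conj(1) + 2*(0)*conj(1) + 2*(0)*conj(-1) + 2*(0)*conj(-1)]
      = (1/8)[(4) + (4) + (0) + (0) + (0)] = 8/8 = 1
  <chi_5*chi_5, chi_3> = (1/8)[1*(4)*conj(1) + 1*(4)*conj(1) + 2*(0)*conj(-1) + 2*(0)*conj(1) + 2*(0)*conj(-1)]
      = (1/8)[(4) + (4) + (0) + (0) + (0)] = 8/8 = 1
  <chi_5*chi_5, chi_4> = (1/8)[1*(4)*conj(1) + 1*(4)*conj(1) + 2*(0)*conj(-1) + 2*(0)*conj(-1) + 2*(0)*conj(1)]
      = (1/8)[(4) + (4) + (0) + (0) + (0)] = 8/8 = 1
  <chi_5*chi_5, chi_5> = (1/8)[1*(4)*conj(2) + 1*(4)*conj(-2) + 2*(0)*conj(0) + 2*(0)*conj(0) + 2*(0)*conj(0)]
      = (1/8)[(8) + (-8) + (0) + (0) + (0)] = 0/8 = 0
Hence the multiplicities are chi_1: 1, chi_2: 1, chi_3: 1, chi_4: 1. Dimension check: dim(chi_5)*dim(chi_5) = 2*2 = 4 and sum (mult * dim) = 1*1 + 1*1 + 1*1 + 1*1 = 4.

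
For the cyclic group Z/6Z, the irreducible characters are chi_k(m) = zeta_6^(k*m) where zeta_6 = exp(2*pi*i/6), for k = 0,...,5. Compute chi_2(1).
chi_2(1) = zeta_6^2 = exp(2*I*pi/3)

Proof sketch: chi_2(1) = zeta_6^(2*1) = zeta_6^2. Since zeta_6^6 = 1, this equals zeta_6^2 = exp(2*pi*i*2/6) = exp(2*I*pi/3).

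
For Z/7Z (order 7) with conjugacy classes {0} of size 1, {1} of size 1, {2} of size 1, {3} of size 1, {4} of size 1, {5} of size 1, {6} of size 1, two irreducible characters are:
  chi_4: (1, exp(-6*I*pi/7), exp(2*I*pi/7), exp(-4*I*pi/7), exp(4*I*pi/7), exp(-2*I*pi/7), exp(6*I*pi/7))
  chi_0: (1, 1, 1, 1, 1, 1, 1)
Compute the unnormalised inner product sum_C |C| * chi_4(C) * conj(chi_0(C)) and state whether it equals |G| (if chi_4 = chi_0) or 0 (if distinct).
Sum = 0; so <chi_4, chi_0> = 0 (distinct irreducibles are orthogonal).

Justification: Compute term by term over conjugacy classes (|C| * chi_4(C) * conj(chi_0(C))):
  1*(1)*conj(1) + 1*(exp(-6*I*pi/7))*conj(1) + 1*(exp(2*I*pi/7))*conj(1) + 1*(exp(-4*I*pi/7))*conj(1) + 1*(exp(4*I*pi/7))*conj(1) + 1*(exp(-2*I*pi/7))*conj(1) + 1*(exp(6*I*pi/7))*conj(1)
  = (1) + (exp(-6*I*pi/7)) + (exp(2*I*pi/7)) + (exp(-4*I*pi/7)) + (exp(4*I*pi/7)) + (exp(-2*I*pi/7)) + (exp(6*I*pi/7))
  = 0.
(Exp terms are combined using exp(i*s)*conj(exp(i*t)) = exp(i*(s-t)), and sums of them are collapsed using the identity that for every m > 1 the m distinct m-th roots of unity sum to 0, e.g. 1 + exp(2*I*pi/3) + exp(-2*I*pi/3) = 0.)
Dividing by |G| = 7 gives 0/7 = 0, matching the row-orthogonality relation <chi_4, chi_0> = [chi_4 = chi_0].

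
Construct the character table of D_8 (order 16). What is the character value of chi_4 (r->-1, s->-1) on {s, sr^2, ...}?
Conjugacy classes: {e} of size 1, {r^4} of size 1, {r^1, r^7} of size 2, {r^2, r^6} of size 2, {r^3, r^5} of size 2, {s, sr^2, ...} of size 4, {sr, sr^3, ...} of size 4.
Character table:
  irrep \ class              {e} (size 1)  {r^4} (size 1)  {r^1, r^7} (size 2)  {r^2, r^6} (size 2)  {r^3, r^5} (size 2)  {s, sr^2, ...} (size 4)  {sr, sr^3, ...} (size 4)
  chi_1 (triv)               1             1               1                    1                    1                    1                        1                       
  chi_2 (sign: r->1, s->-1)  1             1               1                    1                    1                    -1                       -1                      
  chi_3 (r->-1, s->1)        1             1               -1                   1                    -1                   1                        -1                      
  chi_4 (r->-1, s->-1)       1             1               -1                   1                    -1                   -1                       1                       
  chi_5 (2d, j=1)            2             -2              sqrt(2)              0                    -sqrt(2)             0                        0                       
  chi_6 (2d, j=2)            2             2               0                    -2                   0                    0                        0                       
  chi_7 (2d, j=3)            2             -2              -sqrt(2)             0                    sqrt(2)              0                        0                       

Spot check: chi_4 (r->-1, s->-1) on {s, sr^2, ...} = -1.

Details: D_8 has order 2*8 = 16 with 7 conjugacy classes, hence 7 irreducibles. Sum of squared dims 1 + 1 + 1 + 1 + 4 + 4 + 4 = 16 = |G|. Linear characters come from the abelianisation; the 2-dimensional irreps have character r^k -> 2*cos(2*pi*j*k/8), reflections -> 0.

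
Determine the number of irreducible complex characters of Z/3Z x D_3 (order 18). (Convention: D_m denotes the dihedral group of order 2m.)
9

Justification: The number of irreducible complex representations of a finite group equals its number of conjugacy classes. For a direct product, #classes(G x H) = #classes(G) * #classes(H). Z/3Z has 3 classes (abelian), D_3 has 3 classes, so 3 * 3 = 9, so Z/3Z x D_3 (order 18) has exactly 9 irreducible complex representations.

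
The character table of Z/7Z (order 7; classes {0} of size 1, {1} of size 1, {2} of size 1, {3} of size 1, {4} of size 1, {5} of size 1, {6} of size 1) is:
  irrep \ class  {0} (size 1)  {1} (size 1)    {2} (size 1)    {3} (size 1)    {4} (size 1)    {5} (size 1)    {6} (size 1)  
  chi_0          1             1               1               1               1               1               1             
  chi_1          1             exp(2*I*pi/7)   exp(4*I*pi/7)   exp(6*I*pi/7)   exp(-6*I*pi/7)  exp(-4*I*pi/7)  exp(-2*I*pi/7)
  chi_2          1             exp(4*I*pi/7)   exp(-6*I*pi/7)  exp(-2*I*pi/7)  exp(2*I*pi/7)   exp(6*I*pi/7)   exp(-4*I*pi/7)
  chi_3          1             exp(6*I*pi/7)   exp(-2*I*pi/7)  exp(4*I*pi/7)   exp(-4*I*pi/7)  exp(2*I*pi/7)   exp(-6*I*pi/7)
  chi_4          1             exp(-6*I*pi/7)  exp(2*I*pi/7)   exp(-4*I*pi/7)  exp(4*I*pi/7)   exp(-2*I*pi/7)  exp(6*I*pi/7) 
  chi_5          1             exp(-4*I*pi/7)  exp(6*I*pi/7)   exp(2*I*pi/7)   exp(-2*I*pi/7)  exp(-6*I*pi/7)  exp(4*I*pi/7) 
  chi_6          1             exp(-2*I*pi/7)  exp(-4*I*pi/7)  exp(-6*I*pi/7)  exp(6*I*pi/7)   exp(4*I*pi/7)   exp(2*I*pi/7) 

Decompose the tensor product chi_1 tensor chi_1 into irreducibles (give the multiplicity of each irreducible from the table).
chi_1 tensor chi_1 = chi_2 (all other irreducibles have multiplicity 0).

Reasoning: The character of a tensor product is the pointwise product (chi_1 * chi_1)(C) = chi_1(C) * chi_1(C):
  {0}: (1)*(1), {1}: (exp(2*I*pi/7))*(exp(2*I*pi/7)), {2}: (exp(4*I*pi/7))*(exp(4*I*pi/7)), {3}: (exp(6*I*pi/7))*(exp(6*I*pi/7)), {4}: (exp(-6*I*pi/7))*(exp(-6*I*pi/7)), {5}: (exp(-4*I*pi/7))*(exp(-4*I*pi/7)), {6}: (exp(-2*I*pi/7))*(exp(-2*I*pi/7))
so (chi_1 * chi_1) takes values
  {0} -> 1, {1} -> exp(4*I*pi/7), {2} -> exp(-6*I*pi/7), {3} -> exp(-2*I*pi/7), {4} -> exp(2*I*pi/7), {5} -> exp(6*I*pi/7), {6} -> exp(-4*I*pi/7).
Now take the inner product of this character with each irreducible chi from the table, <chi_1*chi_1, chi> = (1/7) sum_C |C| (chi_1*chi_1)(C) conj(chi(C)):
  <chi_1*chi_1, chi_0> = (1/7)[1*(1)*conj(1) + 1*(exp(4*I*pi/7))*conj(1) + 1*(exp(-6*I*pi/7))*conj(1) + 1*(exp(-2*I*pi/7))*conj(1) + 1*(exp(2*I*pi/7))*conj(1) + 1*(exp(6*I*pi/7))*conj(1) + 1*(exp(-4*I*pi/7))*conj(1)]
      = (1/7)[(1) + (exp(4*I*pi/7)) + (exp(-6*I*pi/7)) + (exp(-2*I*pi/7)) + (exp(2*I*pi/7)) + (exp(6*I*pi/7)) + (exp(-4*I*pi/7))] = 0/7 = 0
  <chi_1*chi_1, chi_1> = (1/7)[1*(1)*conj(1) + 1*(exp(4*I*pi/7))*conj(exp(2*I*pi/7)) + 1*(exp(-6*I*pi/7))*conj(exp(4*I*pi/7)) + 1*(exp(-2*I*pi/7))*conj(exp(6*I*pi/7)) + 1*(exp(2*I*pi/7))*conj(exp(-6*I*pi/7)) + 1*(exp(6*I*pi/7))*conj(exp(-4*I*pi/7)) + 1*(exp(-4*I*pi/7))*conj(exp(-2*I*pi/7))]
      = (1/7)[(1) + (exp(2*I*pi/7)) + (exp(4*I*pi/7)) + (exp(6*I*pi/7)) + (exp(-6*I*pi/7)) + (exp(-4*I*pi/7)) + (exp(-2*I*pi/7))] = 0/7 = 0
  <chi_1*chi_1, chi_2> = (1/7)[1*(1)*conj(1) + 1*(exp(4*I*pi/7))*conj(exp(4*I*pi/7)) + 1*(exp(-6*I*pi/7))*conj(exp(-6*I*pi/7)) + 1*(exp(-2*I*pi/7))*conj(exp(-2*I*pi/7)) + 1*(exp(2*I*pi/7))*conj(exp(2*I*pi/7)) + 1*(exp(6*I*pi/7))*conj(exp(6*I*pi/7)) + 1*(exp(-4*I*pi/7))*conj(exp(-4*I*pi/7))]
      = (1/7)[(1) + (1) + (1) + (1) + (1) + (1) + (1)] = 7/7 = 1
  <chi_1*chi_1, chi_3> = (1/7)[1*(1)*conj(1) + 1*(exp(4*I*pi/7))*conj(exp(6*I*pi/7)) + 1*(exp(-6*I*pi/7))*conj(exp(-2*I*pi/7)) + 1*(exp(-2*I*pi/7))*conj(exp(4*I*pi/7)) + 1*(exp(2*I*pi/7))*conj(exp(-4*I*pi/7)) + 1*(exp(6*I*pi/7))*conj(exp(2*I*pi/7)) + 1*(exp(-4*I*pi/7))*conj(exp(-6*I*pi/7))]
      = (1/7)[(1) + (exp(-2*I*pi/7)) + (exp(-4*I*pi/7)) + (exp(-6*I*pi/7)) + (exp(6*I*pi/7)) + (exp(4*I*pi/7)) + (exp(2*I*pi/7))] = 0/7 = 0
  <chi_1*chi_1, chi_4> = (1/7)[1*(1)*conj(1) + 1*(exp(4*I*pi/7))*conj(exp(-6*I*pi/7)) + 1*(exp(-6*I*pi/7))*conj(exp(2*I*pi/7)) + 1*(exp(-2*I*pi/7))*conj(exp(-4*I*pi/7)) + 1*(exp(2*I*pi/7))*conj(exp(4*I*pi/7)) + 1*(exp(6*I*pi/7))*conj(exp(-2*I*pi/7)) + 1*(exp(-4*I*pi/7))*conj(exp(6*I*pi/7))]
      = (1/7)[(1) + (exp(-4*I*pi/7)) + (exp(6*I*pi/7)) + (exp(2*I*pi/7)) + (exp(-2*I*pi/7)) + (exp(-6*I*pi/7)) + (exp(4*I*pi/7))] = 0/7 = 0
  <chi_1*chi_1, chi_5> = (1/7)[1*(1)*conj(1) + 1*(exp(4*I*pi/7))*conj(exp(-4*I*pi/7)) + 1*(exp(-6*I*pi/7))*conj(exp(6*I*pi/7)) + 1*(exp(-2*I*pi/7))*conj(exp(2*I*pi/7)) + 1*(exp(2*I*pi/7))*conj(exp(-2*I*pi/7)) + 1*(exp(6*I*pi/7))*conj(exp(-6*I*pi/7)) + 1*(exp(-4*I*pi/7))*conj(exp(4*I*pi/7))]
      = (1/7)[(1) + (exp(-6*I*pi/7)) + (exp(2*I*pi/7)) + (exp(-4*I*pi/7)) + (exp(4*I*pi/7)) + (exp(-2*I*pi/7)) + (exp(6*I*pi/7))] = 0/7 = 0
  <chi_1*chi_1, chi_6> = (1/7)[1*(1)*conj(1) + 1*(exp(4*I*pi/7))*conj(exp(-2*I*pi/7)) + 1*(exp(-6*I*pi/7))*conj(exp(-4*I*pi/7)) + 1*(exp(-2*I*pi/7))*conj(exp(-6*I*pi/7)) + 1*(exp(2*I*pi/7))*conj(exp(6*I*pi/7)) + 1*(exp(6*I*pi/7))*conj(exp(4*I*pi/7)) + 1*(exp(-4*I*pi/7))*conj(exp(2*I*pi/7))]
      = (1/7)[(1) + (exp(6*I*pi/7)) + (exp(-2*I*pi/7)) + (exp(4*I*pi/7)) + (exp(-4*I*pi/7)) + (exp(2*I*pi/7)) + (exp(-6*I*pi/7))] = 0/7 = 0
(Exp terms are combined using exp(i*s)*conj(exp(i*t)) = exp(i*(s-t)), and sums of them are collapsed using the identity that for every m > 1 the m distinct m-th roots of unity sum to 0, e.g. 1 + exp(2*I*pi/3) + exp(-2*I*pi/3) = 0.)
Hence the multiplicities are chi_2: 1. Dimension check: dim(chi_1)*dim(chi_1) = 1*1 = 1 and sum (mult * dim) = 1*1 = 1.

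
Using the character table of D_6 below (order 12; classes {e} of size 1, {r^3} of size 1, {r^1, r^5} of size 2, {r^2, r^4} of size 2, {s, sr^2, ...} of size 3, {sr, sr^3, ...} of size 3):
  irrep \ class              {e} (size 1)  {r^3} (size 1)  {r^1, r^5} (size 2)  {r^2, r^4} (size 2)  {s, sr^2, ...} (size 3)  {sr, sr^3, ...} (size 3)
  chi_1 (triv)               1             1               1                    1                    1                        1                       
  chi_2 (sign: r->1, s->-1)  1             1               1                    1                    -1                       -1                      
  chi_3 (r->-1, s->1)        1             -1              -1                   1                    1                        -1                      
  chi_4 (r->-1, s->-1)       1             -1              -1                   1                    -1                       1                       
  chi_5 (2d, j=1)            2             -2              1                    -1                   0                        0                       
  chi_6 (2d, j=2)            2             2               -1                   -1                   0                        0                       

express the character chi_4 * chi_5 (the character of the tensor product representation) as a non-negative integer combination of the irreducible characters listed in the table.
chi_4 tensor chi_5 = chi_6 (all other irreducibles have multiplicity 0).

Proof sketch: The character of a tensor product is the pointwise product (chi_4 * chi_5)(C) = chi_4(C) * chi_5(C):
  {e}: (1)*(2), {r^3}: (-1)*(-2), {r^1, r^5}: (-1)*(1), {r^2, r^4}: (1)*(-1), {s, sr^2, ...}: (-1)*(0), {sr, sr^3, ...}: (1)*(0)
so (chi_4 * chi_5) takes values
  {e} -> 2, {r^3} -> 2, {r^1, r^5} -> -1, {r^2, r^4} -> -1, {s, sr^2, ...} -> 0, {sr, sr^3, ...} -> 0.
Now take the inner product of this character with each irreducible chi from the table, <chi_4*chi_5, chi> = (1/12) sum_C |C| (chi_4*chi_5)(C) conj(chi(C)):
  <chi_4*chi_5, chi_1> = (1/12)[1*(2)*conj(1) + 1*(2)*conj(1) + 2*(-1)*conj(1) + 2*(-1)*conj(1) + 3*(0)*conj(1) + 3*(0)*conj(1)]
      = (1/12)[(2) + (2) + (-2) + (-2) + (0) + (0)] = 0/12 = 0
  <chi_4*chi_5, chi_2> = (1/12)[1*(2)*conj(1) + 1*(2)*conj(1) + 2*(-1)*conj(1) + 2*(-1)*conj(1) + 3*(0)*conj(-1) + 3*(0)*conj(-1)]
      = (1/12)[(2) + (2) + (-2) + (-2) + (0) + (0)] = 0/12 = 0
  <chi_4*chi_5, chi_3> = (1/12)[1*(2)*conj(1) + 1*(2)*conj(-1) + 2*(-1)*conj(-1) + 2*(-1)*conj(1) + 3*(0)*conj(1) + 3*(0)*conj(-1)]
      = (1/12)[(2) + (-2) + (2) + (-2) + (0) + (0)] = 0/12 = 0
  <chi_4*chi_5, chi_4> = (1/12)[1*(2)*conj(1) + 1*(2)*conj(-1) + 2*(-1)*conj(-1) + 2*(-1)*conj(1) + 3*(0)*conj(-1) + 3*(0)*conj(1)]
      = (1/12)[(2) + (-2) + (2) + (-2) + (0) + (0)] = 0/12 = 0
  <chi_4*chi_5, chi_5> = (1/12)[1*(2)*conj(2) + 1*(2)*conj(-2) + 2*(-1)*conj(1) + 2*(-1)*conj(-1) + 3*(0)*conj(0) + 3*(0)*conj(0)]
      = (1/12)[(4) + (-4) + (-2) + (2) + (0) + (0)] = 0/12 = 0
  <chi_4*chi_5, chi_6> = (1/12)[1*(2)*conj(2) + 1*(2)*conj(2) + 2*(-1)*conj(-1) + 2*(-1)*conj(-1) + 3*(0)*conj(0) + 3*(0)*conj(0)]
      = (1/12)[(4) + (4) + (2) + (2) + (0) + (0)] = 12/12 = 1
Hence the multiplicities are chi_6: 1. Dimension check: dim(chi_4)*dim(chi_5) = 1*2 = 2 and sum (mult * dim) = 1*2 = 2.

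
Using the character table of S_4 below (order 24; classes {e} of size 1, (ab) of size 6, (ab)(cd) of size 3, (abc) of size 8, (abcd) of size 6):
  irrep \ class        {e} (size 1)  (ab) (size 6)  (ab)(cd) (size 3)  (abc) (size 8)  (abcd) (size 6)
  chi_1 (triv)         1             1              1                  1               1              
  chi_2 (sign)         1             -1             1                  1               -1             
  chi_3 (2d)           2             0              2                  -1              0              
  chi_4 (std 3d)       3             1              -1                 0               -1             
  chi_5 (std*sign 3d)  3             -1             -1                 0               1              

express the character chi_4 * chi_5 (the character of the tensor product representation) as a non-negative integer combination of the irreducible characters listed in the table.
chi_4 tensor chi_5 = chi_2 + chi_3 + chi_4 + chi_5 (all other irreducibles have multiplicity 0).

Justification: The character of a tensor product is the pointwise product (chi_4 * chi_5)(C) = chi_4(C) * chi_5(C):
  {e}: (3)*(3), (ab): (1)*(-1), (ab)(cd): (-1)*(-1), (abc): (0)*(0), (abcd): (-1)*(1)
so (chi_4 * chi_5) takes values
  {e} -> 9, (ab) -> -1, (ab)(cd) -> 1, (abc) -> 0, (abcd) -> -1.
Now take the inner product of this character with each irreducible chi from the table, <chi_4*chi_5, chi> = (1/24) sum_C |C| (chi_4*chi_5)(C) conj(chi(C)):
  <chi_4*chi_5, chi_1> = (1/24)[1*(9)*conj(1) + 6*(-1)*conj(1) + 3*(1)*conj(1) + 8*(0)*conj(1) + 6*(-1)*conj(1)]
      = (1/24)[(9) + (-6) + (3) + (0) + (-6)] = 0/24 = 0
  <chi_4*chi_5, chi_2> = (1/24)[1*(9)*conj(1) + 6*(-1)*conj(-1) + 3*(1)*conj(1) + 8*(0)*conj(1) + 6*(-1)*conj(-1)]
      = (1/24)[(9) + (6) + (3) + (0) + (6)] = 24/24 = 1
  <chi_4*chi_5, chi_3> = (1/24)[1*(9)*conj(2) + 6*(-1)*conj(0) + 3*(1)*conj(2) + 8*(0)*conj(-1) + 6*(-1)*conj(0)]
      = (1/24)[(18) + (0) + (6) + (0) + (0)] = 24/24 = 1
  <chi_4*chi_5, chi_4> = (1/24)[1*(9)*conj(3) + 6*(-1)*conj(1) + 3*(1)*conj(-1) + 8*(0)*conj(0) + 6*(-1)*conj(-1)]
      = (1/24)[(27) + (-6) + (-3) + (0) + (6)] = 24/24 = 1
  <chi_4*chi_5, chi_5> = (1/24)[1*(9)*conj(3) + 6*(-1)*conj(-1) + 3*(1)*conj(-1) + 8*(0)*conj(0) + 6*(-1)*conj(1)]
      = (1/24)[(27) + (6) + (-3) + (0) + (-6)] = 24/24 = 1
Hence the multiplicities are chi_2: 1, chi_3: 1, chi_4: 1, chi_5: 1. Dimension check: dim(chi_4)*dim(chi_5) = 3*3 = 9 and sum (mult * dim) = 1*1 + 1*2 + 1*3 + 1*3 = 9.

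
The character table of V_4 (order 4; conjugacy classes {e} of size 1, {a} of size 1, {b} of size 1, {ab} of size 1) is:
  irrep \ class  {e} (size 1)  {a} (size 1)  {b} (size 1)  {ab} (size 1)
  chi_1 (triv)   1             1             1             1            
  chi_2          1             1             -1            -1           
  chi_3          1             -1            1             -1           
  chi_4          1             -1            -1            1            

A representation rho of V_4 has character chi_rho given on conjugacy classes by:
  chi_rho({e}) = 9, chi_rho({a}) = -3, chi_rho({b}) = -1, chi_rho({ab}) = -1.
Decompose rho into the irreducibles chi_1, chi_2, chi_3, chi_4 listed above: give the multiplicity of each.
Multiplicities: chi_1: 1, chi_2: 2, chi_3: 3, chi_4: 3.

Proof sketch: Use <chi_rho, chi> = (1/|G|) sum_C |C| * chi_rho(C) * conj(chi(C)) with |G| = 4 for each irreducible chi in the table:
  <chi_rho, chi_1> = (1/4)[1*(9)*conj(1) + 1*(-3)*conj(1) + 1*(-1)*conj(1) + 1*(-1)*conj(1)]
      = (1/4)[(9) + (-3) + (-1) + (-1)] = 4/4 = 1
  <chi_rho, chi_2> = (1/4)[1*(9)*conj(1) + 1*(-3)*conj(1) + 1*(-1)*conj(-1) + 1*(-1)*conj(-1)]
      = (1/4)[(9) + (-3) + (1) + (1)] = 8/4 = 2
  <chi_rho, chi_3> = (1/4)[1*(9)*conj(1) + 1*(-3)*conj(-1) + 1*(-1)*conj(1) + 1*(-1)*conj(-1)]
      = (1/4)[(9) + (3) + (-1) + (1)] = 12/4 = 3
  <chi_rho, chi_4> = (1/4)[1*(9)*conj(1) + 1*(-3)*conj(-1) + 1*(-1)*conj(-1) + 1*(-1)*conj(1)]
      = (1/4)[(9) + (3) + (1) + (-1)] = 12/4 = 3
Dimension check: dim(rho) = sum (mult * dim) = 1*1 + 2*1 + 3*1 + 3*1 = 9 = chi_rho(e) = 9.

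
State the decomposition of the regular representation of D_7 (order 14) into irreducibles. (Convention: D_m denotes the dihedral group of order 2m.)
Each irreducible V_i of dimension d_i appears with multiplicity d_i, i.e. rho_reg = (direct sum over all irreducibles V_i) d_i V_i. The irreducible dimensions for D_7 are 1, 1, 2, 2, 2: 2 irreducibles of dimension 1, each with multiplicity 1; 3 irreducibles of dimension 2, each with multiplicity 2. Total dimension 2*1*1 + 3*2*2 = 14 = |G|.

Argument: General theorem: in the regular representation of a finite group G, each irreducible appears with multiplicity equal to its dimension. Check: dim(rho_reg) = sum d_i^2 = 1 + 1 + 4 + 4 + 4 = 14 = |G|.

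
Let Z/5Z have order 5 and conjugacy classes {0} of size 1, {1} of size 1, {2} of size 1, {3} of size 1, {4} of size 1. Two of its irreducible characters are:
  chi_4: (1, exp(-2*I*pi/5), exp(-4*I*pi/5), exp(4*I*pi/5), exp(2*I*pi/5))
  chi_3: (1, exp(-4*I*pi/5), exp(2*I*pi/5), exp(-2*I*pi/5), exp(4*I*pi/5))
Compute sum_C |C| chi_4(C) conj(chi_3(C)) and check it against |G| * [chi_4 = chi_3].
Sum = 0; so <chi_4, chi_3> = 0 (distinct irreducibles are orthogonal).

Justification: Compute term by term over conjugacy classes (|C| * chi_4(C) * conj(chi_3(C))):
  1*(1)*conj(1) + 1*(exp(-2*I*pi/5))*conj(exp(-4*I*pi/5)) + 1*(exp(-4*I*pi/5))*conj(exp(2*I*pi/5)) + 1*(exp(4*I*pi/5))*conj(exp(-2*I*pi/5)) + 1*(exp(2*I*pi/5))*conj(exp(4*I*pi/5))
  = (1) + (exp(2*I*pi/5)) + (exp(4*I*pi/5)) + (exp(-4*I*pi/5)) + (exp(-2*I*pi/5))
  = 0.
(Exp terms are combined using exp(i*s)*conj(exp(i*t)) = exp(i*(s-t)), and sums of them are collapsed using the identity that for every m > 1 the m distinct m-th roots of unity sum to 0, e.g. 1 + exp(2*I*pi/3) + exp(-2*I*pi/3) = 0.)
Dividing by |G| = 5 gives 0/5 = 0, matching the row-orthogonality relation <chi_4, chi_3> = [chi_4 = chi_3].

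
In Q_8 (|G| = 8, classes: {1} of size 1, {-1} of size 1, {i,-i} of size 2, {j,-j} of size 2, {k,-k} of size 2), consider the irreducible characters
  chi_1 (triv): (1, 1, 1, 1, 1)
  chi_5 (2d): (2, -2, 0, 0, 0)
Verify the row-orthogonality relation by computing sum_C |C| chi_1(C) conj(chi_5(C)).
Sum = 0; so <chi_1, chi_5> = 0 (distinct irreducibles are orthogonal).

Details: Compute term by term over conjugacy classes (|C| * chi_1(C) * conj(chi_5(C))):
  1*(1)*conj(2) + 1*(1)*conj(-2) + 2*(1)*conj(0) + 2*(1)*conj(0) + 2*(1)*conj(0)
  = (2) + (-2) + (0) + (0) + (0)
  = 0.
Dividing by |G| = 8 gives 0/8 = 0, matching the row-orthogonality relation <chi_1, chi_5> = [chi_1 = chi_5].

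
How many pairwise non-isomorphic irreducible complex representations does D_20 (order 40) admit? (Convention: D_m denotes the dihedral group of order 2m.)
13

Argument: The number of irreducible complex representations of a finite group equals its number of conjugacy classes. D_20 has 13 conjugacy classes (n/2 + 3 for n even), so D_20 (order 40) has exactly 13 irreducible complex representations.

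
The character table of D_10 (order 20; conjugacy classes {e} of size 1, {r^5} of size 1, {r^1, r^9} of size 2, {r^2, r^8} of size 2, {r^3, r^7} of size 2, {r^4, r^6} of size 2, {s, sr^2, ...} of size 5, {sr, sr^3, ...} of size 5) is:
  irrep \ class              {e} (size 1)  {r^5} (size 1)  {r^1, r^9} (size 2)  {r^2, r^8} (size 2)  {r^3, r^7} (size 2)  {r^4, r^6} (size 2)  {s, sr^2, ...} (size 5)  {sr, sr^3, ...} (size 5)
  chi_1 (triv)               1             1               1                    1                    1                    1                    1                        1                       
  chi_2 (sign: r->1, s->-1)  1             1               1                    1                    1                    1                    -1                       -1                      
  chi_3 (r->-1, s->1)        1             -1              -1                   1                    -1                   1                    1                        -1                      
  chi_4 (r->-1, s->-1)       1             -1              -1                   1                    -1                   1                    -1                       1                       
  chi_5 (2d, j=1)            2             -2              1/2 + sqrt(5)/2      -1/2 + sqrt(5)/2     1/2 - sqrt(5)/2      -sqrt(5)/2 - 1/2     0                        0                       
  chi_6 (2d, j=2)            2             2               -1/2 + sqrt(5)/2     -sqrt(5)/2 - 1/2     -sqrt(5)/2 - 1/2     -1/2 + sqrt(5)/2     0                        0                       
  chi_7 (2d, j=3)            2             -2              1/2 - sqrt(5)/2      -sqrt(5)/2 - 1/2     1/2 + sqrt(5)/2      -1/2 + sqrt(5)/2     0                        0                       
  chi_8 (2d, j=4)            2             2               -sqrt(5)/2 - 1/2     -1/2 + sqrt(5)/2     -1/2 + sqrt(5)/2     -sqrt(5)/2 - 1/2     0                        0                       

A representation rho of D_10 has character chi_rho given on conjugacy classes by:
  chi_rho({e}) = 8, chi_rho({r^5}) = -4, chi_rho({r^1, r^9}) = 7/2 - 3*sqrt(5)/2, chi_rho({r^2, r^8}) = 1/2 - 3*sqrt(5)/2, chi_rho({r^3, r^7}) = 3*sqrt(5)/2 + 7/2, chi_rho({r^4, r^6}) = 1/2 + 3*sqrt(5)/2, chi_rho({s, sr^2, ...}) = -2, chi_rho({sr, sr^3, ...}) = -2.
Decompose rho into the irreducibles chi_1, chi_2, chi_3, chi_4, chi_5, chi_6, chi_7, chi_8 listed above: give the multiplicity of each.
Multiplicities: chi_1: 0, chi_2: 2, chi_3: 0, chi_4: 0, chi_5: 0, chi_6: 0, chi_7: 3, chi_8: 0.

Details: Use <chi_rho, chi> = (1/|G|) sum_C |C| * chi_rho(C) * conj(chi(C)) with |G| = 20 for each irreducible chi in the table:
  <chi_rho, chi_1> = (1/20)[1*(8)*conj(1) + 1*(-4)*conj(1) + 2*(7/2 - 3*sqrt(5)/2)*conj(1) + 2*(1/2 - 3*sqrt(5)/2)*conj(1) + 2*(3*sqrt(5)/2 + 7/2)*conj(1) + 2*(1/2 + 3*sqrt(5)/2)*conj(1) + 5*(-2)*conj(1) + 5*(-2)*conj(1)]
      = (1/20)[(8) + (-4) + (7 - 3*sqrt(5)) + (1 - 3*sqrt(5)) + (3*sqrt(5) + 7) + (1 + 3*sqrt(5)) + (-10) + (-10)] = 0/20 = 0
  <chi_rho, chi_2> = (1/20)[1*(8)*conj(1) + 1*(-4)*conj(1) + 2*(7/2 - 3*sqrt(5)/2)*conj(1) + 2*(1/2 - 3*sqrt(5)/2)*conj(1) + 2*(3*sqrt(5)/2 + 7/2)*conj(1) + 2*(1/2 + 3*sqrt(5)/2)*conj(1) + 5*(-2)*conj(-1) + 5*(-2)*conj(-1)]
      = (1/20)[(8) + (-4) + (7 - 3*sqrt(5)) + (1 - 3*sqrt(5)) + (3*sqrt(5) + 7) + (1 + 3*sqrt(5)) + (10) + (10)] = 40/20 = 2
  <chi_rho, chi_3> = (1/20)[1*(8)*conj(1) + 1*(-4)*conj(-1) + 2*(7/2 - 3*sqrt(5)/2)*conj(-1) + 2*(1/2 - 3*sqrt(5)/2)*conj(1) + 2*(3*sqrt(5)/2 + 7/2)*conj(-1) + 2*(1/2 + 3*sqrt(5)/2)*conj(1) + 5*(-2)*conj(1) + 5*(-2)*conj(-1)]
      = (1/20)[(8) + (4) + (-7 + 3*sqrt(5)) + (1 - 3*sqrt(5)) + (-7 - 3*sqrt(5)) + (1 + 3*sqrt(5)) + (-10) + (10)] = 0/20 = 0
  <chi_rho, chi_4> = (1/20)[1*(8)*conj(1) + 1*(-4)*conj(-1) + 2*(7/2 - 3*sqrt(5)/2)*conj(-1) + 2*(1/2 - 3*sqrt(5)/2)*conj(1) + 2*(3*sqrt(5)/2 + 7/2)*conj(-1) + 2*(1/2 + 3*sqrt(5)/2)*conj(1) + 5*(-2)*conj(-1) + 5*(-2)*conj(1)]
      = (1/20)[(8) + (4) + (-7 + 3*sqrt(5)) + (1 - 3*sqrt(5)) + (-7 - 3*sqrt(5)) + (1 + 3*sqrt(5)) + (10) + (-10)] = 0/20 = 0
  <chi_rho, chi_5> = (1/20)[1*(8)*conj(2) + 1*(-4)*conj(-2) + 2*(7/2 - 3*sqrt(5)/2)*conj(1/2 + sqrt(5)/2) + 2*(1/2 - 3*sqrt(5)/2)*conj(-1/2 + sqrt(5)/2) + 2*(3*sqrt(5)/2 + 7/2)*conj(1/2 - sqrt(5)/2) + 2*(1/2 + 3*sqrt(5)/2)*conj(-sqrt(5)/2 - 1/2) + 5*(-2)*conj(0) + 5*(-2)*conj(0)]
      = (1/20)[(16) + (8) + (-4 + 2*sqrt(5)) + (-8 + 2*sqrt(5)) + (-2*sqrt(5) - 4) + (-8 - 2*sqrt(5)) + (0) + (0)] = 0/20 = 0
  <chi_rho, chi_6> = (1/20)[1*(8)*conj(2) + 1*(-4)*conj(2) + 2*(7/2 - 3*sqrt(5)/2)*conj(-1/2 + sqrt(5)/2) + 2*(1/2 - 3*sqrt(5)/2)*conj(-sqrt(5)/2 - 1/2) + 2*(3*sqrt(5)/2 + 7/2)*conj(-sqrt(5)/2 - 1/2) + 2*(1/2 + 3*sqrt(5)/2)*conj(-1/2 + sqrt(5)/2) + 5*(-2)*conj(0) + 5*(-2)*conj(0)]
      = (1/20)[(16) + (-8) + (-11 + 5*sqrt(5)) + (sqrt(5) + 7) + (-5*sqrt(5) - 11) + (7 - sqrt(5)) + (0) + (0)] = 0/20 = 0
  <chi_rho, chi_7> = (1/20)[1*(8)*conj(2) + 1*(-4)*conj(-2) + 2*(7/2 - 3*sqrt(5)/2)*conj(1/2 - sqrt(5)/2) + 2*(1/2 - 3*sqrt(5)/2)*conj(-sqrt(5)/2 - 1/2) + 2*(3*sqrt(5)/2 + 7/2)*conj(1/2 + sqrt(5)/2) + 2*(1/2 + 3*sqrt(5)/2)*conj(-1/2 + sqrt(5)/2) + 5*(-2)*conj(0) + 5*(-2)*conj(0)]
      = (1/20)[(16) + (8) + (11 - 5*sqrt(5)) + (sqrt(5) + 7) + (11 + 5*sqrt(5)) + (7 - sqrt(5)) + (0) + (0)] = 60/20 = 3
  <chi_rho, chi_8> = (1/20)[1*(8)*conj(2) + 1*(-4)*conj(2) + 2*(7/2 - 3*sqrt(5)/2)*conj(-sqrt(5)/2 - 1/2) + 2*(1/2 - 3*sqrt(5)/2)*conj(-1/2 + sqrt(5)/2) + 2*(3*sqrt(5)/2 + 7/2)*conj(-1/2 + sqrt(5)/2) + 2*(1/2 + 3*sqrt(5)/2)*conj(-sqrt(5)/2 - 1/2) + 5*(-2)*conj(0) + 5*(-2)*conj(0)]
      = (1/20)[(16) + (-8) + (4 - 2*sqrt(5)) + (-8 + 2*sqrt(5)) + (4 + 2*sqrt(5)) + (-8 - 2*sqrt(5)) + (0) + (0)] = 0/20 = 0
Dimension check: dim(rho) = sum (mult * dim) = 0*1 + 2*1 + 0*1 + 0*1 + 0*2 + 0*2 + 3*2 + 0*2 = 8 = chi_rho(e) = 8.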